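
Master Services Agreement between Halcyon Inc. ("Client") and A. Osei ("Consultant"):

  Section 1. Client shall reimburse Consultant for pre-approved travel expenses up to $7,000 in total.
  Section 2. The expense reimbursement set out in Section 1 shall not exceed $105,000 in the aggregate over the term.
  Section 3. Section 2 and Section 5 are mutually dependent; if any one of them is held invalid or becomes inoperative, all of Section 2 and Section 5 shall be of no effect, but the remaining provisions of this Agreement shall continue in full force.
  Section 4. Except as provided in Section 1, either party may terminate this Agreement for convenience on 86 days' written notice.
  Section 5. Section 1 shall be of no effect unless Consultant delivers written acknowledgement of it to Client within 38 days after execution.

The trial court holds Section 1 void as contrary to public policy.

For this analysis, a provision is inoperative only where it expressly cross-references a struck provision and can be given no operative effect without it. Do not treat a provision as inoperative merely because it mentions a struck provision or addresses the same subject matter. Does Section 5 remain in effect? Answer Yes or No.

Section 1 is struck. Section 2 does nothing except set the aggregate cap on the expense reimbursement by reference to Section 1; with Section 1 gone it has no independent effect and is inoperative. Section 5 operates only by reference to Section 1, so it falls with Section 1. Although Section 4 refers to Section 1, its operative terms do not depend on Section 1, so it remains in effect. Section 3 declares Section 2 and Section 5 mutually dependent; since one of them has fallen, all of them are of no effect. The remainder continues in force under Section 3. That leaves Section 3 and Section 4 in effect. Section 5 is among the inoperative provisions, so the answer is no.

No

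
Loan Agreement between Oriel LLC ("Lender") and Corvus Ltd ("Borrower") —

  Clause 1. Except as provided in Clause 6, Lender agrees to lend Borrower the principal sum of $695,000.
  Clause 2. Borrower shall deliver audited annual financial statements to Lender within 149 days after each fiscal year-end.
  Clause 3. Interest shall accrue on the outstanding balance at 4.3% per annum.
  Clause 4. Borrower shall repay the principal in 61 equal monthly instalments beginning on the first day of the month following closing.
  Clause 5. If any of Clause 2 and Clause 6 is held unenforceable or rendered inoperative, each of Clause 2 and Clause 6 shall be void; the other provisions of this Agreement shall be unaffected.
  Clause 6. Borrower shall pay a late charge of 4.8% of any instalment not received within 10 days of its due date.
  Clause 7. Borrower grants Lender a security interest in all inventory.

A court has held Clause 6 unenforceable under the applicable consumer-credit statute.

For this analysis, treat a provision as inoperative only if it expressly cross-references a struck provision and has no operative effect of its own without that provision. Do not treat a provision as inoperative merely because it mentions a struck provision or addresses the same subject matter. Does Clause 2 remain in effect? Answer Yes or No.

Clause 6 is struck. Although Clause 1 refers to Clause 6, its operative terms do not depend on Clause 6, so it remains in effect. Nothing else in the Agreement is defined by reference to Clause 6. Clause 5 declares Clause 2 and Clause 6 mutually dependent; since one of them has fallen, all of them are of no effect. That brings down Clause 2 as well. The remainder continues in force under Clause 5. The provisions still in force are Clause 1, Clause 3, Clause 4, Clause 5, and Clause 7. Clause 2 is among the inoperative provisions, so the answer is no.

No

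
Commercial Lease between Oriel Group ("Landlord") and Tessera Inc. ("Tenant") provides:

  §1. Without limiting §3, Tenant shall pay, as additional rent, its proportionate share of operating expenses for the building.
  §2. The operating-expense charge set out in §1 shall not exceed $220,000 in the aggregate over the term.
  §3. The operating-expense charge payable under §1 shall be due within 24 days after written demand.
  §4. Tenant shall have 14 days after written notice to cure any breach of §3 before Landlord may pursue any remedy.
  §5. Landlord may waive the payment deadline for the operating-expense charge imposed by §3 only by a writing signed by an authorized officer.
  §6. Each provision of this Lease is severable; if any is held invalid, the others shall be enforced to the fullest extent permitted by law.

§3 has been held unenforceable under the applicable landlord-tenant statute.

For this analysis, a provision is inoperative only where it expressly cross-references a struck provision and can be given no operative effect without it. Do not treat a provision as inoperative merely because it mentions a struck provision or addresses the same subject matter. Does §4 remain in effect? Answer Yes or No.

No

§3 is struck. §4 has no operative effect of its own apart from §3 and is therefore inoperative. The only function of §5 is the waiver condition for §3, so it cannot stand once §3 is removed. Although §1 refers to §3, its operative terms do not depend on §3, so it remains in effect. Under the severability clause in §6, the remaining provisions continue in force. The provisions still in force are §1, §2, and §6. §4 is among the inoperative provisions, so the answer is no.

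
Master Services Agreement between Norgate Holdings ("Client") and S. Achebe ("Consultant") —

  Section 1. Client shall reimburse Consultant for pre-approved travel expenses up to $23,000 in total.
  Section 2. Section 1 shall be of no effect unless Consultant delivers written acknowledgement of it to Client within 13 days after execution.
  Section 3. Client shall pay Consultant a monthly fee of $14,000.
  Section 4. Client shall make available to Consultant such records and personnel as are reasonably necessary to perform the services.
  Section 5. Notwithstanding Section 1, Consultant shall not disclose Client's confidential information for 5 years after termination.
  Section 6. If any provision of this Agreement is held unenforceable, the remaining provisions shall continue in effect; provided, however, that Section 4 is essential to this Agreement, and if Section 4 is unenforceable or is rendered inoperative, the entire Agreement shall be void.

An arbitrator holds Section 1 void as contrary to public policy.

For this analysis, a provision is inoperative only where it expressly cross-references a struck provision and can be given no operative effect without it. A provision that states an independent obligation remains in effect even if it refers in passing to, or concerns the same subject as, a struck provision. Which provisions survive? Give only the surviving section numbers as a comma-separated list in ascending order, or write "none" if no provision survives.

Section 1 is struck. Section 2 operates only by reference to Section 1, so it falls with Section 1. Section 5 mentions Section 1 but its own obligation stands independently of Section 1, so Section 5 is not affected. Section 6 makes Section 4 an essential term, but Section 4 is unaffected, so the severability proviso in Section 6 preserves the remaining provisions. The provisions still in force are Section 3, Section 4, Section 5, and Section 6.

3, 4, 5, 6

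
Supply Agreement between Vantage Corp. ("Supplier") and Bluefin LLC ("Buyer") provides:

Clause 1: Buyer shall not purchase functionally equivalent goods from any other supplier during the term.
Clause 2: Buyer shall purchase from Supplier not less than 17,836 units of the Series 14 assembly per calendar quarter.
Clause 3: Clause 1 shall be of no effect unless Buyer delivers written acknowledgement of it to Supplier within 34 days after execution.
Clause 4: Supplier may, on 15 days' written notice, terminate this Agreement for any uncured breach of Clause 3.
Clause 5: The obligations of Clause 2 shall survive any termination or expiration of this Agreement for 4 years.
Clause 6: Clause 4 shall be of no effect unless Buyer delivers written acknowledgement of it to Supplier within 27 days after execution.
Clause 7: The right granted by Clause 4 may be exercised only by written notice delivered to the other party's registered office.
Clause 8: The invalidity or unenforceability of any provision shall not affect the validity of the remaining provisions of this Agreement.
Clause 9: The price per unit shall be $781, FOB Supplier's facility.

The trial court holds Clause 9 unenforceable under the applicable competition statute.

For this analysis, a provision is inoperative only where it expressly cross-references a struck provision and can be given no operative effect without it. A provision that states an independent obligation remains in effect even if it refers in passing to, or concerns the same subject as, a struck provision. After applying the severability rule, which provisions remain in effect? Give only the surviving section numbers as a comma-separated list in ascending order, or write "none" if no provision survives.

Clause 9 is struck. Nothing else in the Agreement is defined by reference to Clause 9. Clause 8 is a severability clause and preserves every provision that can still be given independent effect. The provisions still in force are Clause 1, Clause 2, Clause 3, Clause 4, Clause 5, Clause 6, Clause 7, and Clause 8.

1, 2, 3, 4, 5, 6, 7, 8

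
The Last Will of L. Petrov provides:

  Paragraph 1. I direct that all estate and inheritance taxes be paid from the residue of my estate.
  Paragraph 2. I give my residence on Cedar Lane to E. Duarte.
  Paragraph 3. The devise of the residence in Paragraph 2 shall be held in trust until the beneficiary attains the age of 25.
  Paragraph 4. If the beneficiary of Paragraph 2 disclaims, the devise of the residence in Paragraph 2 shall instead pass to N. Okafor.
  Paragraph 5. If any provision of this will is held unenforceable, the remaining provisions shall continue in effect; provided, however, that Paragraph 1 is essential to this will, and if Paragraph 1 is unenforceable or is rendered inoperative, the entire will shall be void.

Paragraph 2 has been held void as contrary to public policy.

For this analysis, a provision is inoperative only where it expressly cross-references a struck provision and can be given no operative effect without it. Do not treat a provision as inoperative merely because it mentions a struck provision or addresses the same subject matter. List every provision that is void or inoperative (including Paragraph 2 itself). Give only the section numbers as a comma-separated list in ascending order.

2, 3, 4

Paragraph 2 is struck. Paragraph 3 has no operative effect of its own apart from Paragraph 2 and is therefore inoperative. The only function of Paragraph 4 is the alternative disposition for Paragraph 2, so it cannot stand once Paragraph 2 is removed. Paragraph 5 makes Paragraph 1 an essential term, but Paragraph 1 is unaffected, so the severability proviso in Paragraph 5 preserves the remaining provisions. Paragraph 1 and Paragraph 5 remain in effect.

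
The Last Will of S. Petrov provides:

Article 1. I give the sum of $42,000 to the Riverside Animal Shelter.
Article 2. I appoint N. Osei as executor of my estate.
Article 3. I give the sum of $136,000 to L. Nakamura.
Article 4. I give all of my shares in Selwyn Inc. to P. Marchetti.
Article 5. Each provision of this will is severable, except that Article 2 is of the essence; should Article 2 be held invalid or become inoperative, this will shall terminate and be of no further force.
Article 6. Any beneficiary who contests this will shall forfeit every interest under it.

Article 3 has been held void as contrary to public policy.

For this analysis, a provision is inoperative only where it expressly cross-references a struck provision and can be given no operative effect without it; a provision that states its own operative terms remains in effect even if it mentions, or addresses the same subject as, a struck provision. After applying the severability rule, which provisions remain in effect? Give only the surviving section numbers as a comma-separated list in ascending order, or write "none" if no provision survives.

Article 3 is struck. No other provision's operative terms depend on Article 3. Article 5 makes Article 2 an essential term, but Article 2 is unaffected, so the severability proviso in Article 5 preserves the remaining provisions. Article 1, Article 2, Article 4, Article 5, and Article 6 remain in effect.

1, 2, 4, 5, 6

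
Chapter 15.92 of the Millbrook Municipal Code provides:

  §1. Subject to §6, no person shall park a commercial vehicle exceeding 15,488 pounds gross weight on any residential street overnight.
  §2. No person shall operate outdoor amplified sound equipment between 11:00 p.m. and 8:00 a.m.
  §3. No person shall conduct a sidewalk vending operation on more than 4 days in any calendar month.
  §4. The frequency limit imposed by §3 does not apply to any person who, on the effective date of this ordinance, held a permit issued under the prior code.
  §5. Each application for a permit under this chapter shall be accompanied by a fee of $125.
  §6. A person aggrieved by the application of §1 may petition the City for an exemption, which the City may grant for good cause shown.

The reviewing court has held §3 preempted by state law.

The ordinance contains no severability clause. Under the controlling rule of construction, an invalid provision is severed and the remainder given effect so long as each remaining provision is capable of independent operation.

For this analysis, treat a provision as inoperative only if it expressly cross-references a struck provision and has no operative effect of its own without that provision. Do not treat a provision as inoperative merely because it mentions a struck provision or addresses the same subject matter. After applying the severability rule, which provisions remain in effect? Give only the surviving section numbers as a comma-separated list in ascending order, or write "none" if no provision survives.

1, 2, 5, 6

§3 is struck. §4 operates only by reference to §3, so it falls with §3. With no severability clause, the stated default rule severs what cannot stand and enforces each remaining provision that can operate on its own. §1, §2, §5, and §6 remain in effect.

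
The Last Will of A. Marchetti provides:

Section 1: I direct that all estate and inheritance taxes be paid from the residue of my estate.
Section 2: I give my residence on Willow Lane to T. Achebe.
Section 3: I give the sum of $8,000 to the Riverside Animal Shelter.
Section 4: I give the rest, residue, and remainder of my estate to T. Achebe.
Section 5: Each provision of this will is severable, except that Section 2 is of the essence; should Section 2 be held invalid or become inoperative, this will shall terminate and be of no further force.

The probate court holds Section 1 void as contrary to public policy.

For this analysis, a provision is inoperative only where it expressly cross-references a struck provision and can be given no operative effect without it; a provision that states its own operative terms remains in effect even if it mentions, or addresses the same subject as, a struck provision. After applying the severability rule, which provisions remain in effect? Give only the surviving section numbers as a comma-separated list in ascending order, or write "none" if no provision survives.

Section 1 is struck. No other provision's operative terms depend on Section 1. Section 5 makes Section 2 an essential term, but Section 2 is unaffected, so the severability proviso in Section 5 preserves the remaining provisions. Section 2, Section 3, Section 4, and Section 5 remain in effect.

2, 3, 4, 5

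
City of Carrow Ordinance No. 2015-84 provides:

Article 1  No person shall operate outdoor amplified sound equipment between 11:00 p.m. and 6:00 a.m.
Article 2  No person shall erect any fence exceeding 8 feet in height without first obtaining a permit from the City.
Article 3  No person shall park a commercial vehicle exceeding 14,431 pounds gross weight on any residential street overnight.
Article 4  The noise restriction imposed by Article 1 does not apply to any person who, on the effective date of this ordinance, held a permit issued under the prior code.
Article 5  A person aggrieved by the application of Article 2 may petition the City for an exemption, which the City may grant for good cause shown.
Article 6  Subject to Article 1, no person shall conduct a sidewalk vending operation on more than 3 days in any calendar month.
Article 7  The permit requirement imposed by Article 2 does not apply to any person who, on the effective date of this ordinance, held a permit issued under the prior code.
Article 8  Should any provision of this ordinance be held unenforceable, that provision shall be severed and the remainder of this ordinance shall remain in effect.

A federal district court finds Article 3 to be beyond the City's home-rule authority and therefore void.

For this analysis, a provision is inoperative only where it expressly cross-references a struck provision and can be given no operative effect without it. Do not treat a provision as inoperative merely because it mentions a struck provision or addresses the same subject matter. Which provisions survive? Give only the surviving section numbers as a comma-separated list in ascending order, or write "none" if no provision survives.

1, 2, 4, 5, 6, 7, 8

Article 3 is struck. No other provision's operative terms depend on Article 3. Under the severability clause in Article 8, the remaining provisions continue in force. The provisions still in force are Article 1, Article 2, Article 4, Article 5, Article 6, Article 7, and Article 8.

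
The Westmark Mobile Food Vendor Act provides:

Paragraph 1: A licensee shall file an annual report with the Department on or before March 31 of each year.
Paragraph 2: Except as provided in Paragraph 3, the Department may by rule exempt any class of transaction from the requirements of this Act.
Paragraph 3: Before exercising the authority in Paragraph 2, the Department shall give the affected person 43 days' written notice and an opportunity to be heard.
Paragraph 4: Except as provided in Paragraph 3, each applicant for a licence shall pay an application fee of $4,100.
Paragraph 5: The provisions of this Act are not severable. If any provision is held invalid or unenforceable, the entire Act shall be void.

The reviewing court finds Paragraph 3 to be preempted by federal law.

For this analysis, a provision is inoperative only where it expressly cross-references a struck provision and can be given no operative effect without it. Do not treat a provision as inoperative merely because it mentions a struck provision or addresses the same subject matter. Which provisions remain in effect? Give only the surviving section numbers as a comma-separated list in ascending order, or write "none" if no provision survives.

none

Paragraph 3 is struck. No other provision's operative terms depend on Paragraph 3. Paragraph 5 provides that the Act is not severable, so the invalidity of any one provision voids the entire Act. No provision of the Act survives.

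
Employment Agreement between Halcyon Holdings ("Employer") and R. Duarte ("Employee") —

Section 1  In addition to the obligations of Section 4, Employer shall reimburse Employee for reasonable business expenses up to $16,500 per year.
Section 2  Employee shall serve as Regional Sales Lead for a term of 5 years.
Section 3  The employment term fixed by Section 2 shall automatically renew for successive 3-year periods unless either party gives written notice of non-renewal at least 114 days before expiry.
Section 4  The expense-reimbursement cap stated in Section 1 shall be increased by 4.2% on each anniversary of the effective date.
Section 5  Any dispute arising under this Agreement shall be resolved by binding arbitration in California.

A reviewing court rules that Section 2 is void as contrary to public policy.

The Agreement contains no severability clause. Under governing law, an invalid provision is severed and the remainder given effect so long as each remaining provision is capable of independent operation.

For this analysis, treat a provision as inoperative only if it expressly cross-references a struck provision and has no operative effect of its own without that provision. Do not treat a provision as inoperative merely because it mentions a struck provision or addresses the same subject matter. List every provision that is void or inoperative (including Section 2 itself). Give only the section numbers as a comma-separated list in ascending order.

2, 3

Section 2 is struck. The whole of Section 3 is the renewal of the employment term, defined by reference to Section 2, so Section 3 cannot stand once Section 2 is removed. Under the stated default rule, only provisions that cannot operate independently fall away; the rest are enforced. The provisions still in force are Section 1, Section 4, and Section 5.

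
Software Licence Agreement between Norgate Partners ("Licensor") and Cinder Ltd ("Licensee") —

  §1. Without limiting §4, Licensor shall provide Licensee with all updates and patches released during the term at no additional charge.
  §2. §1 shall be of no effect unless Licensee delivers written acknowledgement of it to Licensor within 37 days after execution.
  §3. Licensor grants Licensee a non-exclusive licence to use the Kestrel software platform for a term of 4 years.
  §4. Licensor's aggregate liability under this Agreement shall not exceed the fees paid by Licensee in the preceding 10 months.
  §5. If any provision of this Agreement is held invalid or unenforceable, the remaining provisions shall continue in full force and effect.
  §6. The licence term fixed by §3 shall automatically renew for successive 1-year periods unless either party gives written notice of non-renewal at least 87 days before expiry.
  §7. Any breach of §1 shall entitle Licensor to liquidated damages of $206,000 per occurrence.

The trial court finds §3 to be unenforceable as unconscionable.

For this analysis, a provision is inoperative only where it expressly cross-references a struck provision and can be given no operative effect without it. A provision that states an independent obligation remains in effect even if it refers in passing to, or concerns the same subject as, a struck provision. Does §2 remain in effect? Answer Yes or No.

§3 is struck. §6 has no operative effect of its own apart from §3 and is therefore inoperative. Under the severability clause in §5, the remaining provisions continue in force. That leaves §1, §2, §4, §5, and §7 in effect. §2 is among the surviving provisions, so the answer is yes.

Yes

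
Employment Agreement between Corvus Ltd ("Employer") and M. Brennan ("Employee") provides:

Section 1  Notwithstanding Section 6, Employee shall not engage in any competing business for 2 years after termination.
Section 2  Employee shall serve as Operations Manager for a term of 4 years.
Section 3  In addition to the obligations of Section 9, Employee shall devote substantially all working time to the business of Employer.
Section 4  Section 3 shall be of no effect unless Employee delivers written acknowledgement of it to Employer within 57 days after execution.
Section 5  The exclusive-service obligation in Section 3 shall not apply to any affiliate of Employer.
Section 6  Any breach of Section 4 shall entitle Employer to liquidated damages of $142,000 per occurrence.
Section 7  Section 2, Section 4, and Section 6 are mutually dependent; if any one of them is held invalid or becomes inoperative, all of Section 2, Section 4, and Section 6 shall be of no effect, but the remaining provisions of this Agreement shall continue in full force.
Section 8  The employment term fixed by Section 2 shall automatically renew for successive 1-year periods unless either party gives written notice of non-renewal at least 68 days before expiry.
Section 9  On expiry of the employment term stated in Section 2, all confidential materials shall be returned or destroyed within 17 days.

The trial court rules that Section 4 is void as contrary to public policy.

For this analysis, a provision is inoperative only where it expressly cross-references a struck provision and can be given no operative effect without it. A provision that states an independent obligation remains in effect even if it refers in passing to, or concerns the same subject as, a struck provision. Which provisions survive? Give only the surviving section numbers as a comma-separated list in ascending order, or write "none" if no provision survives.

Section 4 is struck. Section 6 does nothing except set the liquidated-damages amount by reference to Section 4; with Section 4 gone it has no independent effect and is inoperative. Although Section 1 refers to Section 6, its operative terms do not depend on Section 6, so it remains in effect. Section 3 mentions Section 9 but its own obligation stands independently of Section 9, so Section 3 is not affected. Section 7 declares Section 2, Section 4, and Section 6 mutually dependent; since one of them has fallen, all of them are of no effect. That brings down Section 2 as well. Section 8 and Section 9 in turn depend solely on a provision now struck and likewise fall. The remainder continues in force under Section 7. The provisions still in force are Section 1, Section 3, Section 5, and Section 7.

1, 3, 5, 7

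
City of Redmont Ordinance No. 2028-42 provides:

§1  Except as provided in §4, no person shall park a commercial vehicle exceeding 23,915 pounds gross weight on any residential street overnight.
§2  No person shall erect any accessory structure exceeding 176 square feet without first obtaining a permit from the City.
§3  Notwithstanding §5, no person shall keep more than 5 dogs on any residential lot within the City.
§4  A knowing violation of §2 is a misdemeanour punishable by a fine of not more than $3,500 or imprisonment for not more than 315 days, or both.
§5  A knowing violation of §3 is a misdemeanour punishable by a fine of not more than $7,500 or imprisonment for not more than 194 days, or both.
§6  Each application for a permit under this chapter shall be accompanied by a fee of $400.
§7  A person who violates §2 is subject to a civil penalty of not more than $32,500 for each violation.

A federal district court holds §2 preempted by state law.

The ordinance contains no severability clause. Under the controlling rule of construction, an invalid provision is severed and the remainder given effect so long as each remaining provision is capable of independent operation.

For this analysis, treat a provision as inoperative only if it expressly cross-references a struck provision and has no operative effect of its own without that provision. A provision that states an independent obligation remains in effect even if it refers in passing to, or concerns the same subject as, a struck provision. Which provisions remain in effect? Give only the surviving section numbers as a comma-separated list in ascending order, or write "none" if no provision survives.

§2 is struck. §4 operates only by reference to §2, so it falls with §2. §7 operates only by reference to §2, so it falls with §2. §1 mentions §4 but its own obligation stands independently of §4, so §1 is not affected. Under the stated default rule, only provisions that cannot operate independently fall away; the rest are enforced. The provisions still in force are §1, §3, §5, and §6.

1, 3, 5, 6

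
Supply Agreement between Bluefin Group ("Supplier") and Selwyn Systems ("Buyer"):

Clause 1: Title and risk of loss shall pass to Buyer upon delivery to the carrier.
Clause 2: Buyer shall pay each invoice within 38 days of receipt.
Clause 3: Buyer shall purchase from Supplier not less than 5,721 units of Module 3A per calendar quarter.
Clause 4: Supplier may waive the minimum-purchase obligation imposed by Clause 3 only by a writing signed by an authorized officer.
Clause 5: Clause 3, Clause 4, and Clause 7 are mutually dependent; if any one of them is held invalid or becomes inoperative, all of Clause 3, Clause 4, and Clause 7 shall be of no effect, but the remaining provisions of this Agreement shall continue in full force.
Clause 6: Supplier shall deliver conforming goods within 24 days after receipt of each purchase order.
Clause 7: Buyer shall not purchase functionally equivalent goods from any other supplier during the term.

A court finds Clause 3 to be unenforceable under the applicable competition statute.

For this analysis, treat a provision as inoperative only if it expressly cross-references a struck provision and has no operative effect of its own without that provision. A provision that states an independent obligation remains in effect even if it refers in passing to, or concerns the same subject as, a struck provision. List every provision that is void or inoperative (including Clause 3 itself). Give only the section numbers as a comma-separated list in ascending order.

Clause 3 is struck. Clause 4 merely fixes the waiver condition for Clause 3; with Clause 3 gone it has nothing to operate on and falls away. Clause 5 declares Clause 3, Clause 4, and Clause 7 mutually dependent; since one of them has fallen, all of them are of no effect. That brings down Clause 7 as well. The remainder continues in force under Clause 5. Clause 1, Clause 2, Clause 5, and Clause 6 remain in effect.

3, 4, 7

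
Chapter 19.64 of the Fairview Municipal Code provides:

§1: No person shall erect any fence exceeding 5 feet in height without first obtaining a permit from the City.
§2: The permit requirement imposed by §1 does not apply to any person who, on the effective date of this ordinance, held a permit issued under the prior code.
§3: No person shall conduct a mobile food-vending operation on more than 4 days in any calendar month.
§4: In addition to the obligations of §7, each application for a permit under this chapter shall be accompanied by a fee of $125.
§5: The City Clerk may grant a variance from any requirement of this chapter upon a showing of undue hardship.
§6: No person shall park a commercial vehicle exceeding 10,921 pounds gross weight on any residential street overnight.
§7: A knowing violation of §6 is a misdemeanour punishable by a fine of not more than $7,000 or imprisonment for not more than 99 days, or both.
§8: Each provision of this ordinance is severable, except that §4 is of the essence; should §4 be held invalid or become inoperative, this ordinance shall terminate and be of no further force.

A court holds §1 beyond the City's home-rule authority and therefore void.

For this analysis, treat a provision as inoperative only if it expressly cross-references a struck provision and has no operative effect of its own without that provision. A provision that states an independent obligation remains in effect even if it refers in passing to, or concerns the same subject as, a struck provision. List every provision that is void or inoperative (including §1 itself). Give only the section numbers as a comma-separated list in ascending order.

1, 2

§1 is struck. §2 operates only by reference to §1, so it falls with §1. §8 makes §4 an essential term, but §4 is unaffected, so the severability proviso in §8 preserves the remaining provisions. That leaves §3, §4, §5, §6, §7, and §8 in effect.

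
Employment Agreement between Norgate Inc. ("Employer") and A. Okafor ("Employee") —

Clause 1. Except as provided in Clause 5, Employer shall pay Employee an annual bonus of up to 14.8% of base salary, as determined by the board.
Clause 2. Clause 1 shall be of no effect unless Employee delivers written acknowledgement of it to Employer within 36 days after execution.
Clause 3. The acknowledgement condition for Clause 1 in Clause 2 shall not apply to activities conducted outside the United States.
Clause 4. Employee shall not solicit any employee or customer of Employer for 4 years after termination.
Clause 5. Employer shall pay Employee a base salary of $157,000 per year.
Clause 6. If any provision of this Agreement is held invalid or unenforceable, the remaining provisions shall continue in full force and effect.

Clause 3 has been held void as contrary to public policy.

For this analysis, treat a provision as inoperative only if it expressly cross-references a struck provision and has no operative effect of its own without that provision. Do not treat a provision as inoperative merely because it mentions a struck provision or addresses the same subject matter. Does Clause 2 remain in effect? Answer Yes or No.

Yes

Clause 3 is struck. No other provision's operative terms depend on Clause 3. Clause 6 is a severability clause and preserves every provision that can still be given independent effect. That leaves Clause 1, Clause 2, Clause 4, Clause 5, and Clause 6 in effect. Clause 2 is among the surviving provisions, so the answer is yes.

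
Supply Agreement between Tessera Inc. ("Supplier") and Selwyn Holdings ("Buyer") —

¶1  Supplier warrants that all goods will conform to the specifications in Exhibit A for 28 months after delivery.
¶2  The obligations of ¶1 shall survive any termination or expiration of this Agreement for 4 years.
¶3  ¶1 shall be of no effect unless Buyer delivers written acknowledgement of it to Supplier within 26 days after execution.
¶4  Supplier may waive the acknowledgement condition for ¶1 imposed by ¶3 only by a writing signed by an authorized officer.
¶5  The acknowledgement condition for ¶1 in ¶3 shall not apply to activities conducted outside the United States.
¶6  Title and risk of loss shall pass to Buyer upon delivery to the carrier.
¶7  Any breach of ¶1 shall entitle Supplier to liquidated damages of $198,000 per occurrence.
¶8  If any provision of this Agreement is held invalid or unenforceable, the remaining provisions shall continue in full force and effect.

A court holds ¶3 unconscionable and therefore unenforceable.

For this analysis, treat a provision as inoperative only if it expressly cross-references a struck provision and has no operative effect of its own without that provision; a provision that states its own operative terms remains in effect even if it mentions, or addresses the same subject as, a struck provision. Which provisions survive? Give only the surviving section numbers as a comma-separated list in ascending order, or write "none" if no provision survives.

1, 2, 6, 7, 8

¶3 is struck. ¶4 has no operative effect of its own apart from ¶3 and is therefore inoperative. ¶5 has no operative effect of its own apart from ¶3 and is therefore inoperative. Under the severability clause in ¶8, the remaining provisions continue in force. That leaves ¶1, ¶2, ¶6, ¶7, and ¶8 in effect.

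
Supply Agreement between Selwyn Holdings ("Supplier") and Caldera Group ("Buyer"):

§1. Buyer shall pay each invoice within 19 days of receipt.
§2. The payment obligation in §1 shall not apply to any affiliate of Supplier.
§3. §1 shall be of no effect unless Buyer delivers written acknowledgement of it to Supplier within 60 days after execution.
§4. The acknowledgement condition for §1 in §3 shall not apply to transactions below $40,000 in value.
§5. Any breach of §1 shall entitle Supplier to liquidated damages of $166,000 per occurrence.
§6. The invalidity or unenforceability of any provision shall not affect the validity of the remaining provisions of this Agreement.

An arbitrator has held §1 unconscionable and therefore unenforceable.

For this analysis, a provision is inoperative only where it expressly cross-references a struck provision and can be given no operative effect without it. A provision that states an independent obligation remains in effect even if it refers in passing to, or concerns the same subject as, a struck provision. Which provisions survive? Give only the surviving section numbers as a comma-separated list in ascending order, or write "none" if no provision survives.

§1 is struck. §2 operates only by reference to §1, so it falls with §1. §3 has no operative effect of its own apart from §1 and is therefore inoperative. The whole of §5 is the liquidated-damages amount, defined by reference to §1, so §5 cannot stand once §1 is removed. §4 operates only by reference to §3, so it falls with §3. §6 is a severability clause and preserves every provision that can still be given independent effect. Only §6 remains in effect.

6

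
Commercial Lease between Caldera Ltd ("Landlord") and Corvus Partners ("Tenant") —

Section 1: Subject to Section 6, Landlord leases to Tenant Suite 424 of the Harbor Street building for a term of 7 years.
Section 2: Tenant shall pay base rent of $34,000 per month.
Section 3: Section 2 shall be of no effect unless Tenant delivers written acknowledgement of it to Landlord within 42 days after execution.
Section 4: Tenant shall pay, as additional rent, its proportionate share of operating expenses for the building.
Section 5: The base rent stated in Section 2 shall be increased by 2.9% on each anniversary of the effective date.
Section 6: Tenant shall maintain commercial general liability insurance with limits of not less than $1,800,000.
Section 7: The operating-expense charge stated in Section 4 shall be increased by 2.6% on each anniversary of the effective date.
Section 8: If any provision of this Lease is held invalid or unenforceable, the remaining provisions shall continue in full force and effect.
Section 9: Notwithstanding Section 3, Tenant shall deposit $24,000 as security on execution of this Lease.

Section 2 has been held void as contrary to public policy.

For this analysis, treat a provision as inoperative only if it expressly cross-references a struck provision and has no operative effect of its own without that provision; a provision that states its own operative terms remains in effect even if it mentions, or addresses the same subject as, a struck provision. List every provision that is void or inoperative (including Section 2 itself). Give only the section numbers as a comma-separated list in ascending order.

Section 2 is struck. Section 3 merely fixes the acknowledgement condition for Section 2; with Section 2 gone it has nothing to operate on and falls away. Section 5 does nothing except set the escalation of the base rent by reference to Section 2; with Section 2 gone it has no independent effect and is inoperative. Section 9 mentions Section 3 but its own obligation stands independently of Section 3, so Section 9 is not affected. Section 8 is a severability clause and preserves every provision that can still be given independent effect. Section 1, Section 4, Section 6, Section 7, Section 8, and Section 9 remain in effect.

2, 3, 5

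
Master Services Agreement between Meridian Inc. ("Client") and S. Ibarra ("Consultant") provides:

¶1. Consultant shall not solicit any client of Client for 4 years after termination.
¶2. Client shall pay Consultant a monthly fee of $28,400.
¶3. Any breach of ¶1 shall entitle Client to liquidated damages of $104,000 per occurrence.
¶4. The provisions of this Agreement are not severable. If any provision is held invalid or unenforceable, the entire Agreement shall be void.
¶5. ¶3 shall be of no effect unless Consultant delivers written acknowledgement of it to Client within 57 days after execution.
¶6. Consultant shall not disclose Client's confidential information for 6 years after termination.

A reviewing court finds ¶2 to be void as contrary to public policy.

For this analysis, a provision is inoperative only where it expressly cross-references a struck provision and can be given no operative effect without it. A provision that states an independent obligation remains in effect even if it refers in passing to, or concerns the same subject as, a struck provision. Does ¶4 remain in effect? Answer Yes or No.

¶2 is struck. No other provision's operative terms depend on ¶2. ¶4 provides that the Agreement is not severable, so the invalidity of any one provision voids the entire Agreement. No provision of the Agreement survives. ¶4 is among the inoperative provisions, so the answer is no.

No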